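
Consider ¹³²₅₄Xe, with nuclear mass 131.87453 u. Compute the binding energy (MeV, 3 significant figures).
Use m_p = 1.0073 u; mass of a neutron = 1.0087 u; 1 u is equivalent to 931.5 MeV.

1120 MeV

Total constituent mass: 54 × 1.0073 + 78 × 1.0087 = 133.0728 u
Δm = 133.0728 − 131.87453 = 1.19827 u
Converting to energy: 1.19827 u × 931.5 MeV/u = 1116.19 MeV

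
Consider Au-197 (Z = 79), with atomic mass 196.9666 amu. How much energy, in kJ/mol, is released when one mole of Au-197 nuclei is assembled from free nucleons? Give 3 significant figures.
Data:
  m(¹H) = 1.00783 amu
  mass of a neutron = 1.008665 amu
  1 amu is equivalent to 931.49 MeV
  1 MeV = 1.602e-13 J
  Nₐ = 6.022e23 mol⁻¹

Total constituent mass: 79 × 1.00783 + 118 × 1.008665 = 198.641040 amu
The mass defect is 198.641040 − 196.9666 = 1.674440 amu.
E_B = 1.674440 × 931.49 = 1559.72 MeV
Per nucleus in joules: 1559.72 MeV × 1.602e-13 J/MeV = 2.4987e-10 J
Per mole: 2.4987e-10 J × 6.022e23 mol⁻¹ = 1.5047e+14 J/mol

1.50e+11 kJ/mol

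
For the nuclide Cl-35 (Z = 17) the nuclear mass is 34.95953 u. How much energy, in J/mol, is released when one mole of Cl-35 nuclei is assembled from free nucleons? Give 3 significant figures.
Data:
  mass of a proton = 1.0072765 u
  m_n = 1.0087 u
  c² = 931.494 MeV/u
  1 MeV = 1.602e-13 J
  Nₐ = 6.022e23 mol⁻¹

2.88e+13 J/mol

Z = 17, so N = A − Z = 35 − 17 = 18.
Mass of separated nucleons = 17(1.0072765) + 18(1.0087) = 17.1237005 + 18.1566 = 35.2803005 u
Mass defect Δm = 35.2803005 − 34.95953 = 0.3207705 u
E_B = 0.3207705 × 931.494 = 298.796 MeV
Per nucleus in joules: 298.796 MeV × 1.602e-13 J/MeV = 4.7867e-11 J
Per mole: 4.7867e-11 J × 6.022e23 mol⁻¹ = 2.8826e+13 J/mol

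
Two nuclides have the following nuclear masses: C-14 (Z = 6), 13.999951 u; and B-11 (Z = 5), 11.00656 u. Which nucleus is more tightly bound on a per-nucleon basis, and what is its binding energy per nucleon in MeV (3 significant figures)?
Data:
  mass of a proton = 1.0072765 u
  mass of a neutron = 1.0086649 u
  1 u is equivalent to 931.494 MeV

C-14: Σm = 6(1.0072765) + 8(1.0086649) = 14.1129782 u; Δm = 0.1130272 u; E_B = 105.28 MeV; E_B/A = 7.520 MeV
B-11: Σm = 5(1.0072765) + 6(1.0086649) = 11.0883719 u; Δm = 0.0818119 u; E_B = 76.207 MeV; E_B/A = 6.928 MeV
C-14 has the higher binding energy per nucleon, so it is the more tightly bound nucleus.

C-14; 7.52 MeV/nucleon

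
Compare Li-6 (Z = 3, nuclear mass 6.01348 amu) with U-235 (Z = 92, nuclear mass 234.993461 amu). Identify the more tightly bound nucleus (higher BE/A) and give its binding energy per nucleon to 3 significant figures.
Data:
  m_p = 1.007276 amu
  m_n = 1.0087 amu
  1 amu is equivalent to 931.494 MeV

Li-6: Σm = 3(1.007276) + 3(1.0087) = 6.047928 amu; Δm = 0.034448 amu; E_B = 32.088 MeV; E_B/A = 5.348 MeV
U-235: Σm = 92(1.007276) + 143(1.0087) = 236.913492 amu; Δm = 1.920031 amu; E_B = 1788.5 MeV; E_B/A = 7.611 MeV
U-235 has the higher binding energy per nucleon, so it is the more tightly bound nucleus.

U-235; 7.61 MeV/nucleon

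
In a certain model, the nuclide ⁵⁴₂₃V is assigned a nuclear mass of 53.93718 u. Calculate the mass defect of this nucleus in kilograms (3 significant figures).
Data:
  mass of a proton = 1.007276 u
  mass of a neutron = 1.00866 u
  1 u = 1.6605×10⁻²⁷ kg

Total constituent mass: 23 × 1.007276 + 31 × 1.00866 = 54.435808 u
Mass defect Δm = 54.435808 − 53.93718 = 0.498628 u
In SI units: 0.498628 u × 1.6605×10⁻²⁷ kg/u = 8.2797e-28 kg

8.28e-28 kg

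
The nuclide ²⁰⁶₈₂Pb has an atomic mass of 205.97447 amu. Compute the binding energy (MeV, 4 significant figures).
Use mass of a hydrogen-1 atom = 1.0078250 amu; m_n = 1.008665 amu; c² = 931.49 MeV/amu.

Mass of separated nucleons = 82(1.0078250) + 124(1.008665) = 82.6416500 + 125.074460 = 207.7161100 amu
The mass defect is 207.7161100 − 205.97447 = 1.7416400 amu.
E_B = 1.7416400 × 931.49 = 1622.32 MeV

1622 MeV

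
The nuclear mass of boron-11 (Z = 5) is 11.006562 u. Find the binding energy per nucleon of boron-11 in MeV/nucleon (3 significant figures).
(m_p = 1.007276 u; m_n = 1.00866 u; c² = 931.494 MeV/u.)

With 5 protons and 6 neutrons (A = 11):
Total constituent mass: 5 × 1.007276 + 6 × 1.00866 = 11.088340 u
Mass defect Δm = 11.088340 − 11.006562 = 0.081778 u
Binding energy = Δm·c² = 0.081778 × 931.494 MeV/u = 76.1757 MeV
Per nucleon: 76.1757 / 11 = 6.925 MeV

6.93 MeV/nucleon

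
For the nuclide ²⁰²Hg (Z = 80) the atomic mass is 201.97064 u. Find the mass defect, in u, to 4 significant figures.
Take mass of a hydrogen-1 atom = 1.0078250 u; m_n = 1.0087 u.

Z = 80, so N = A − Z = 202 − 80 = 122.
Mass of separated nucleons = 80(1.0078250) + 122(1.0087) = 80.6260000 + 123.0614 = 203.6874000 u
Mass defect Δm = 203.6874000 − 201.97064 = 1.7167600 u

1.717 u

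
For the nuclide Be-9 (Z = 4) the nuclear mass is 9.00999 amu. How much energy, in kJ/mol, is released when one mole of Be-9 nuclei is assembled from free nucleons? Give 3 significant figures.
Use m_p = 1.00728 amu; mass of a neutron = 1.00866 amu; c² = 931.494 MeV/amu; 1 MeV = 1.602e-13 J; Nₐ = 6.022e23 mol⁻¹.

Σm = 4·m_p + 5·m_n = 4.02912 + 5.04330 = 9.07242 amu
Δm = 9.07242 − 9.00999 = 0.06243 amu
E_B = 0.06243 × 931.494 = 58.1532 MeV
Per nucleus in joules: 58.1532 MeV × 1.602e-13 J/MeV = 9.3161e-12 J
Per mole: 9.3161e-12 J × 6.022e23 mol⁻¹ = 5.6102e+12 J/mol

5.61e+09 kJ/mol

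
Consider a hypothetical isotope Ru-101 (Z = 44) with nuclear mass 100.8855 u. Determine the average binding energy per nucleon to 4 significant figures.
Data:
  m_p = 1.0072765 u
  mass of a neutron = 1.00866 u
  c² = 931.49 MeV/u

8.561 MeV/nucleon

Total constituent mass: 44 × 1.0072765 + 57 × 1.00866 = 101.8137860 u
Δm = 101.8137860 − 100.8855 = 0.9282860 u
Converting to energy: 0.9282860 u × 931.49 MeV/u = 864.689 MeV
Dividing by A = 101 gives 8.561 MeV per nucleon.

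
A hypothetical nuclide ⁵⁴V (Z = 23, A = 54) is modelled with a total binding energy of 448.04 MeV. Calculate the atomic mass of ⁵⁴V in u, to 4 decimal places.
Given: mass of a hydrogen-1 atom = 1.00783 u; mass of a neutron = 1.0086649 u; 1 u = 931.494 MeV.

Mass defect = 448.04 MeV / (931.494 MeV/u) = 0.480991 u
Constituent mass = 23(1.00783) + 31(1.0086649) = 54.4487019 u
Atomic mass = 54.4487019 − 0.480991 = 53.9677109 u ≈ 53.9677 u (to 4 decimal places)

53.9677 u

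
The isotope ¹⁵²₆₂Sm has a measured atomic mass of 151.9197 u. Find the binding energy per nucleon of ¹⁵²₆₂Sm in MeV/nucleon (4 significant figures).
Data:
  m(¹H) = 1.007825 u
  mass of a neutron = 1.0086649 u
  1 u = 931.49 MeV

The nucleus contains 62 protons and 152 − 62 = 90 neutrons.
Mass of separated nucleons = 62(1.007825) + 90(1.0086649) = 62.485150 + 90.7798410 = 153.2649910 u
Δm = 153.2649910 − 151.9197 = 1.3452910 u
Binding energy = Δm·c² = 1.3452910 × 931.49 MeV/u = 1253.13 MeV
Dividing by A = 152 gives 8.244 MeV per nucleon.

8.244 MeV/nucleon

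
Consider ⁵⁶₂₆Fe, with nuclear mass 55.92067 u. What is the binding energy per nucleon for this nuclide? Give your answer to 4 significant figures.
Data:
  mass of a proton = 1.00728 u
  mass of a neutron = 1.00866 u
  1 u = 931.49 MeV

8.789 MeV/nucleon

Mass of separated nucleons = 26(1.00728) + 30(1.00866) = 26.18928 + 30.25980 = 56.44908 u
Δm = 56.44908 − 55.92067 = 0.52841 u
E_B = 0.52841 × 931.49 = 492.209 MeV
Dividing by A = 56 gives 8.789 MeV per nucleon.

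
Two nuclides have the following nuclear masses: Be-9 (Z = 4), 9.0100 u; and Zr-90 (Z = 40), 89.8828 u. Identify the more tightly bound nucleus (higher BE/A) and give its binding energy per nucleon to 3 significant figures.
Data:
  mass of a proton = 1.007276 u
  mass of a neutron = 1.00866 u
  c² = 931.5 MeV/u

Zr-90; 8.71 MeV/nucleon

Be-9: Σm = 4(1.007276) + 5(1.00866) = 9.072404 u; Δm = 0.062404 u; E_B = 58.129 MeV; E_B/A = 6.459 MeV
Zr-90: Σm = 40(1.007276) + 50(1.00866) = 90.724040 u; Δm = 0.841240 u; E_B = 783.62 MeV; E_B/A = 8.707 MeV
Zr-90 has the higher binding energy per nucleon, so it is the more tightly bound nucleus.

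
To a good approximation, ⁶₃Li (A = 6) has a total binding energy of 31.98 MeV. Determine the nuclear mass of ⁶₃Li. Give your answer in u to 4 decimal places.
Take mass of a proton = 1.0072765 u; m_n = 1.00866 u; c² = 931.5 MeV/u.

Mass defect = 31.98 MeV / (931.5 MeV/u) = 0.034332 u
Constituent mass = 3(1.0072765) + 3(1.00866) = 6.0478095 u
Nuclear mass = 6.0478095 − 0.034332 = 6.0134775 u ≈ 6.0135 u (to 4 decimal places)

6.0135 u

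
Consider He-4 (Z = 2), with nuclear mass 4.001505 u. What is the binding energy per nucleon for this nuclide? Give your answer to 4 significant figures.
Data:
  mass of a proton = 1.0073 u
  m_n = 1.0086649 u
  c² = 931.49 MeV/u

7.085 MeV/nucleon

Σm = 2·m_p + 2·m_n = 2.0146 + 2.0173298 = 4.0319298 u
Mass defect Δm = 4.0319298 − 4.001505 = 0.0304248 u
Converting to energy: 0.0304248 u × 931.49 MeV/u = 28.3404 MeV
BE/A = 28.3404 MeV / 4 = 7.085 MeV/nucleon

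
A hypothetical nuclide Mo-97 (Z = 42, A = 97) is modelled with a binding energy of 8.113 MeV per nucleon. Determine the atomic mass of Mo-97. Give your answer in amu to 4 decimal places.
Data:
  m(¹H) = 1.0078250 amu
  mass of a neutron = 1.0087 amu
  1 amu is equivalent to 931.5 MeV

96.9623 amu

Total binding energy = 97 × 8.113 = 786.961 MeV
Mass defect = 786.961 MeV / (931.5 MeV/amu) = 0.844832 amu
Constituent mass = 42(1.0078250) + 55(1.0087) = 97.8071500 amu
Atomic mass = 97.8071500 − 0.844832 = 96.9623180 amu ≈ 96.9623 amu (to 4 decimal places)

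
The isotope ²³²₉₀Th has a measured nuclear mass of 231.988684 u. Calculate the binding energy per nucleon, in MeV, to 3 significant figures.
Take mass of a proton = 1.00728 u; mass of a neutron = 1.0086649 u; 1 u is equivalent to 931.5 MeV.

The nucleus contains 90 protons and 232 − 90 = 142 neutrons.
Σm = 90·m_p + 142·m_n = 90.65520 + 143.2304158 = 233.8856158 u
Mass defect Δm = 233.8856158 − 231.988684 = 1.8969318 u
Binding energy = Δm·c² = 1.8969318 × 931.5 MeV/u = 1766.99 MeV
BE/A = 1766.99 MeV / 232 = 7.616 MeV/nucleon

7.62 MeV/nucleon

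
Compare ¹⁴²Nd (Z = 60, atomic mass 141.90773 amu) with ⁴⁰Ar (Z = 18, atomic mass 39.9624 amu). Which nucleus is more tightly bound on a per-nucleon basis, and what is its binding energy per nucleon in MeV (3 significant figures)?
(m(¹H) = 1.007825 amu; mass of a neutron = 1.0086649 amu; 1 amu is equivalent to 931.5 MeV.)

⁴⁰Ar; 8.59 MeV/nucleon

¹⁴²Nd: Σm = 60(1.007825) + 82(1.0086649) = 143.1800218 amu; Δm = 1.2722918 amu; E_B = 1185.1 MeV; E_B/A = 8.346 MeV
⁴⁰Ar: Σm = 18(1.007825) + 22(1.0086649) = 40.3314778 amu; Δm = 0.3690778 amu; E_B = 343.796 MeV; E_B/A = 8.5949 MeV
⁴⁰Ar has the higher binding energy per nucleon, so it is the more tightly bound nucleus.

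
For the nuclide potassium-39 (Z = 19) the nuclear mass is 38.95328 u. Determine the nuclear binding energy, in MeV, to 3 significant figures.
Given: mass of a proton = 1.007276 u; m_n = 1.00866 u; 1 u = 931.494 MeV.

With 19 protons and 20 neutrons (A = 39):
Total constituent mass: 19 × 1.007276 + 20 × 1.00866 = 39.311444 u
Mass defect Δm = 39.311444 − 38.95328 = 0.358164 u
E_B = 0.358164 × 931.494 = 333.628 MeV

334 MeV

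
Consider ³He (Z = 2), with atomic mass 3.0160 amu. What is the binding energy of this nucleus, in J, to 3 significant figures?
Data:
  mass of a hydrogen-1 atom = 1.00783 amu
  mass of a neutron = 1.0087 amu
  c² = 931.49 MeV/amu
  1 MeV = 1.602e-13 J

1.25e-12 J

Σm = 2·m(¹H) + 1·m_n = 2.01566 + 1.0087 = 3.02436 amu
Δm = 3.02436 − 3.0160 = 0.00836 amu
Binding energy = Δm·c² = 0.00836 × 931.49 MeV/amu = 7.78726 MeV
In joules: 7.78726 MeV × 1.602e-13 J/MeV = 1.2475e-12 J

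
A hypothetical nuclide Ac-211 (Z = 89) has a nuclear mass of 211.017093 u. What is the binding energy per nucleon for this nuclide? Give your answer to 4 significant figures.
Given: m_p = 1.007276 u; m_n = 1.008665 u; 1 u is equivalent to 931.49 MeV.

7.450 MeV/nucleon

Σm = 89·m_p + 122·m_n = 89.647564 + 123.057130 = 212.704694 u
Δm = 212.704694 − 211.017093 = 1.687601 u
Binding energy = Δm·c² = 1.687601 × 931.49 MeV/u = 1571.98 MeV
Per nucleon: 1571.98 / 211 = 7.450 MeV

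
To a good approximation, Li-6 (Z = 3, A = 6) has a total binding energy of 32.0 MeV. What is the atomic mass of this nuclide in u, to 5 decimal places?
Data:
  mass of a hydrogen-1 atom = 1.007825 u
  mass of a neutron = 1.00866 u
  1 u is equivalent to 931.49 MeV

Mass defect = 32.0 MeV / (931.49 MeV/u) = 0.0343536 u
Constituent mass = 3(1.007825) + 3(1.00866) = 6.049455 u
Atomic mass = 6.049455 − 0.0343536 = 6.0151014 u ≈ 6.01510 u (to 5 decimal places)

6.01510 u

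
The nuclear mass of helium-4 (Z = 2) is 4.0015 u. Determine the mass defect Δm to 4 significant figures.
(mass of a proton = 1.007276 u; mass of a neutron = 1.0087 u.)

Mass of separated nucleons = 2(1.007276) + 2(1.0087) = 2.014552 + 2.0174 = 4.031952 u
The mass defect is 4.031952 − 4.0015 = 0.030452 u.

0.03045 u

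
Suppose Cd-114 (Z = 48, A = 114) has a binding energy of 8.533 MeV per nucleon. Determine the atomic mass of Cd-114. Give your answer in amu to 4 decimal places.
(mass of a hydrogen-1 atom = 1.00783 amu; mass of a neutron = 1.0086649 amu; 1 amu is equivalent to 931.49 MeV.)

113.9034 amu

Total binding energy = 114 × 8.533 = 972.762 MeV
Mass defect = 972.762 MeV / (931.49 MeV/amu) = 1.044308 amu
Constituent mass = 48(1.00783) + 66(1.0086649) = 114.9477234 amu
Atomic mass = 114.9477234 − 1.044308 = 113.9034154 amu ≈ 113.9034 amu (to 4 decimal places)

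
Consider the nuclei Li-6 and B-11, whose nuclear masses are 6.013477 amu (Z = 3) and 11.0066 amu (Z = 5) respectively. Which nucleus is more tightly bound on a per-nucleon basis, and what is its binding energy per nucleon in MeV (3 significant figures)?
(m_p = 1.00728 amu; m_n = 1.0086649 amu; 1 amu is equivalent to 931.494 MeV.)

Li-6: Σm = 3(1.00728) + 3(1.0086649) = 6.0478347 amu; Δm = 0.0343577 amu; E_B = 32.004 MeV; E_B/A = 5.334 MeV
B-11: Σm = 5(1.00728) + 6(1.0086649) = 11.0883894 amu; Δm = 0.0817894 amu; E_B = 76.186 MeV; E_B/A = 6.926 MeV
B-11 has the higher binding energy per nucleon, so it is the more tightly bound nucleus.

B-11; 6.93 MeV/nucleon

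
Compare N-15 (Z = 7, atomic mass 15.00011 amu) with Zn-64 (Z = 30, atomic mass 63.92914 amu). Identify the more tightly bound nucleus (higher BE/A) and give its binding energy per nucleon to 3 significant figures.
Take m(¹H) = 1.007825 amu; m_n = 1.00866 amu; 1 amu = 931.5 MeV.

N-15: Σm = 7(1.007825) + 8(1.00866) = 15.124055 amu; Δm = 0.123945 amu; E_B = 115.45 MeV; E_B/A = 7.697 MeV
Zn-64: Σm = 30(1.007825) + 34(1.00866) = 64.529190 amu; Δm = 0.600050 amu; E_B = 558.95 MeV; E_B/A = 8.734 MeV
Zn-64 has the higher binding energy per nucleon, so it is the more tightly bound nucleus.

Zn-64; 8.73 MeV/nucleon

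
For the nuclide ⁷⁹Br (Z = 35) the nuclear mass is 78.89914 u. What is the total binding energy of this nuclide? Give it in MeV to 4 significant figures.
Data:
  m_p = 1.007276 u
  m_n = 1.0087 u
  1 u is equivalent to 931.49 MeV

687.7 MeV

Z = 35, so N = A − Z = 79 − 35 = 44.
Mass of separated nucleons = 35(1.007276) + 44(1.0087) = 35.254660 + 44.3828 = 79.637460 u
The mass defect is 79.637460 − 78.89914 = 0.738320 u.
E_B = 0.738320 × 931.49 = 687.738 MeV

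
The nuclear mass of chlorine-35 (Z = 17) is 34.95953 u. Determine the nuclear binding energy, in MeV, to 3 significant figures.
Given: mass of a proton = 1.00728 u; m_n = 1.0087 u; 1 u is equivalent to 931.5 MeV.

299 MeV

Z = 17, so N = A − Z = 35 − 17 = 18.
Σm = 17·m_p + 18·m_n = 17.12376 + 18.1566 = 35.28036 u
The mass defect is 35.28036 − 34.95953 = 0.32083 u.
Binding energy = Δm·c² = 0.32083 × 931.5 MeV/u = 298.853 MeV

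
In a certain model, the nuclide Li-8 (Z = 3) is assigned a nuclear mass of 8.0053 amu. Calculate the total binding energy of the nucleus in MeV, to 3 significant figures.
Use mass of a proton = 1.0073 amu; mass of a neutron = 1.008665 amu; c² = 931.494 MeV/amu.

55.8 MeV

Z = 3, so N = A − Z = 8 − 3 = 5.
Mass of separated nucleons = 3(1.0073) + 5(1.008665) = 3.0219 + 5.043325 = 8.065225 amu
Δm = 8.065225 − 8.0053 = 0.059925 amu
Binding energy = Δm·c² = 0.059925 × 931.494 MeV/amu = 55.8198 MeV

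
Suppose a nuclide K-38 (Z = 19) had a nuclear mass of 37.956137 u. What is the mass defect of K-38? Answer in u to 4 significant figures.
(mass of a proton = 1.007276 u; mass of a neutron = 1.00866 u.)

The nucleus contains 19 protons and 38 − 19 = 19 neutrons.
Total constituent mass: 19 × 1.007276 + 19 × 1.00866 = 38.302784 u
Mass defect Δm = 38.302784 − 37.956137 = 0.346647 u

0.3466 u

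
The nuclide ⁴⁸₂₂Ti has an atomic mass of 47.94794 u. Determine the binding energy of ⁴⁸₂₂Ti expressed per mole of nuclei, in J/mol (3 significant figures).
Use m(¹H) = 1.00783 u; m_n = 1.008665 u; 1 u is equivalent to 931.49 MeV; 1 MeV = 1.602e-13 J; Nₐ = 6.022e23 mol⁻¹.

Σm = 22·m(¹H) + 26·m_n = 22.17226 + 26.225290 = 48.397550 u
Mass defect Δm = 48.397550 − 47.94794 = 0.449610 u
E_B = 0.449610 × 931.49 = 418.807 MeV
Per nucleus in joules: 418.807 MeV × 1.602e-13 J/MeV = 6.7093e-11 J
Per mole: 6.7093e-11 J × 6.022e23 mol⁻¹ = 4.0403e+13 J/mol

4.04e+13 J/mol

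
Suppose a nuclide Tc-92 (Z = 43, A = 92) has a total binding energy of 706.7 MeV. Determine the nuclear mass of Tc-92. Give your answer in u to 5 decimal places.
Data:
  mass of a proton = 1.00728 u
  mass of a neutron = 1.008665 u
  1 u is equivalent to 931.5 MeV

91.97896 u

Mass defect = 706.7 MeV / (931.5 MeV/u) = 0.7586688 u
Constituent mass = 43(1.00728) + 49(1.008665) = 92.737625 u
Nuclear mass = 92.737625 − 0.7586688 = 91.9789562 u ≈ 91.97896 u (to 5 decimal places)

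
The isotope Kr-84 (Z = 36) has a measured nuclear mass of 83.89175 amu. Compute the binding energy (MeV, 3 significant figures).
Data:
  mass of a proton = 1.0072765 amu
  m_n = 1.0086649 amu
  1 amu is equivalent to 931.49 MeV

Mass of separated nucleons = 36(1.0072765) + 48(1.0086649) = 36.2619540 + 48.4159152 = 84.6778692 amu
Mass defect Δm = 84.6778692 − 83.89175 = 0.7861192 amu
E_B = 0.7861192 × 931.49 = 732.262 MeV

732 MeV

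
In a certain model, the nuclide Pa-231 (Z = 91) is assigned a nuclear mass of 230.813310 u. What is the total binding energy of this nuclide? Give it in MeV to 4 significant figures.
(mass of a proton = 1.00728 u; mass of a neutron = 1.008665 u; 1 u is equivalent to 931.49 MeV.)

1921 MeV

With 91 protons and 140 neutrons (A = 231):
Total constituent mass: 91 × 1.00728 + 140 × 1.008665 = 232.875580 u
Mass defect Δm = 232.875580 − 230.813310 = 2.062270 u
E_B = 2.062270 × 931.49 = 1920.98 MeV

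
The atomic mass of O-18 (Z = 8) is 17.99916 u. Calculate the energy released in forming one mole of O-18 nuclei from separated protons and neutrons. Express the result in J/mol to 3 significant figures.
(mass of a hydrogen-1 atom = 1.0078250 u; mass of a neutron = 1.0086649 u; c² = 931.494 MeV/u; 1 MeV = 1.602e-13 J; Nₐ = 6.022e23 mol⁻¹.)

Σm = 8·m(¹H) + 10·m_n = 8.0626000 + 10.0866490 = 18.1492490 u
Mass defect Δm = 18.1492490 − 17.99916 = 0.1500890 u
Binding energy = Δm·c² = 0.1500890 × 931.494 MeV/u = 139.807 MeV
Per nucleus in joules: 139.807 MeV × 1.602e-13 J/MeV = 2.2397e-11 J
Per mole: 2.2397e-11 J × 6.022e23 mol⁻¹ = 1.3487e+13 J/mol

1.35e+13 J/mol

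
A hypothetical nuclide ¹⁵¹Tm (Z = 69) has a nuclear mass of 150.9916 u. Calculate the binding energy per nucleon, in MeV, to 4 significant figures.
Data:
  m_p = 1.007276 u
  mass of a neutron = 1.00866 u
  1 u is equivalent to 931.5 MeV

7.530 MeV/nucleon

With 69 protons and 82 neutrons (A = 151):
Σm = 69·m_p + 82·m_n = 69.502044 + 82.71012 = 152.212164 u
The mass defect is 152.212164 − 150.9916 = 1.220564 u.
Binding energy = Δm·c² = 1.220564 × 931.5 MeV/u = 1136.96 MeV
Per nucleon: 1136.96 / 151 = 7.530 MeV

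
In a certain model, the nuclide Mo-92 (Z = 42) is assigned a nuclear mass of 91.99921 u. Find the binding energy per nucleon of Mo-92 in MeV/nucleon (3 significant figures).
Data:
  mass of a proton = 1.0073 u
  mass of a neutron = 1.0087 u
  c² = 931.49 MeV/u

With 42 protons and 50 neutrons (A = 92):
Total constituent mass: 42 × 1.0073 + 50 × 1.0087 = 92.7416 u
Δm = 92.7416 − 91.99921 = 0.74239 u
E_B = 0.74239 × 931.49 = 691.529 MeV
Dividing by A = 92 gives 7.517 MeV per nucleon.

7.52 MeV/nucleon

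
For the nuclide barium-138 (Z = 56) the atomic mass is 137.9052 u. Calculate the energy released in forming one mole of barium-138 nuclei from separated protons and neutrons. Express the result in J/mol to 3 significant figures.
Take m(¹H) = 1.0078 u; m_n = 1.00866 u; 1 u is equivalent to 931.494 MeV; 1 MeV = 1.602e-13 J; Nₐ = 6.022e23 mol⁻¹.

Σm = 56·m(¹H) + 82·m_n = 56.4368 + 82.71012 = 139.14692 u
Mass defect Δm = 139.14692 − 137.9052 = 1.24172 u
E_B = 1.24172 × 931.494 = 1156.65 MeV
Per nucleus in joules: 1156.65 MeV × 1.602e-13 J/MeV = 1.8530e-10 J
Per mole: 1.8530e-10 J × 6.022e23 mol⁻¹ = 1.1159e+14 J/mol

1.12e+14 J/mol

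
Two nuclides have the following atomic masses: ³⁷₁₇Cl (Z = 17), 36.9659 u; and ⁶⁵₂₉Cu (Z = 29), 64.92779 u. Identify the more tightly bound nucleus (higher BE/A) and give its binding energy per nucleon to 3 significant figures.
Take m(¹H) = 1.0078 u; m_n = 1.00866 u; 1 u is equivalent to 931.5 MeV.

⁶⁵₂₉Cu; 8.74 MeV/nucleon

³⁷₁₇Cl: Σm = 17(1.0078) + 20(1.00866) = 37.30580 u; Δm = 0.33990 u; E_B = 316.62 MeV; E_B/A = 8.557 MeV
⁶⁵₂₉Cu: Σm = 29(1.0078) + 36(1.00866) = 65.53796 u; Δm = 0.61017 u; E_B = 568.37 MeV; E_B/A = 8.744 MeV
⁶⁵₂₉Cu has the higher binding energy per nucleon, so it is the more tightly bound nucleus.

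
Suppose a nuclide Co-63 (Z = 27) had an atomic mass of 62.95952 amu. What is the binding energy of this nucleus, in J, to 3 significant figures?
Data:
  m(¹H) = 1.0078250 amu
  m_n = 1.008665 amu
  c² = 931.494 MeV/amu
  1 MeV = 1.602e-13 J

The nucleus contains 27 protons and 63 − 27 = 36 neutrons.
Total constituent mass: 27 × 1.0078250 + 36 × 1.008665 = 63.5232150 amu
Δm = 63.5232150 − 62.95952 = 0.5636950 amu
Converting to energy: 0.5636950 amu × 931.494 MeV/amu = 525.079 MeV
In joules: 525.079 MeV × 1.602e-13 J/MeV = 8.4118e-11 J

8.41e-11 J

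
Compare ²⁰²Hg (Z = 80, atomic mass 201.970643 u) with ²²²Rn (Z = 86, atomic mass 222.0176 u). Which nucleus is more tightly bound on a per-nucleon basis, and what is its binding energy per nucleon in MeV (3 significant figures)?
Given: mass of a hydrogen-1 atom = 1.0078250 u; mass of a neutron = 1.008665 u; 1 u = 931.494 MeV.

²⁰²Hg: Σm = 80(1.0078250) + 122(1.008665) = 203.6831300 u; Δm = 1.7124870 u; E_B = 1595.2 MeV; E_B/A = 7.897 MeV
²²²Rn: Σm = 86(1.0078250) + 136(1.008665) = 223.8513900 u; Δm = 1.8337900 u; E_B = 1708.16 MeV; E_B/A = 7.694 MeV
²⁰²Hg has the higher binding energy per nucleon, so it is the more tightly bound nucleus.

²⁰²Hg; 7.90 MeV/nucleon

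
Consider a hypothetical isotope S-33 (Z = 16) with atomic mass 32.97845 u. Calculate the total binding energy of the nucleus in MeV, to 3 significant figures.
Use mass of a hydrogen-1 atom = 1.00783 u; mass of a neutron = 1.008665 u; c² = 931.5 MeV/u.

274 MeV

Z = 16, so N = A − Z = 33 − 16 = 17.
Total constituent mass: 16 × 1.00783 + 17 × 1.008665 = 33.272585 u
Mass defect Δm = 33.272585 − 32.97845 = 0.294135 u
E_B = 0.294135 × 931.5 = 273.987 MeV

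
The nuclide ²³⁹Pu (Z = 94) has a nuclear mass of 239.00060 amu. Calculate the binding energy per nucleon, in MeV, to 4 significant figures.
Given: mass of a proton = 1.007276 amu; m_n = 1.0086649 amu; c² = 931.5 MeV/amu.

7.560 MeV/nucleon

Total constituent mass: 94 × 1.007276 + 145 × 1.0086649 = 240.9403545 amu
Mass defect Δm = 240.9403545 − 239.00060 = 1.9397545 amu
Converting to energy: 1.9397545 amu × 931.5 MeV/amu = 1806.88 MeV
Dividing by A = 239 gives 7.560 MeV per nucleon.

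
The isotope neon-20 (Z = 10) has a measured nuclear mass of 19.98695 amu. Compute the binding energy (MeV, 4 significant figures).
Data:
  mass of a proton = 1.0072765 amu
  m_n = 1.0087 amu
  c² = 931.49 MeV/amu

Total constituent mass: 10 × 1.0072765 + 10 × 1.0087 = 20.1597650 amu
Δm = 20.1597650 − 19.98695 = 0.1728150 amu
E_B = 0.1728150 × 931.49 = 160.975 MeV

161.0 MeV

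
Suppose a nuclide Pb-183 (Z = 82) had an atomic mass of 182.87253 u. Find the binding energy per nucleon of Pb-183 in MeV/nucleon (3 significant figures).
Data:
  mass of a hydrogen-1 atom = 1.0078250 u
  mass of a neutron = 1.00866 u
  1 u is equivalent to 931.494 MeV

8.37 MeV/nucleon

Mass of separated nucleons = 82(1.0078250) + 101(1.00866) = 82.6416500 + 101.87466 = 184.5163100 u
Mass defect Δm = 184.5163100 − 182.87253 = 1.6437800 u
E_B = 1.6437800 × 931.494 = 1531.17 MeV
Per nucleon: 1531.17 / 183 = 8.367 MeV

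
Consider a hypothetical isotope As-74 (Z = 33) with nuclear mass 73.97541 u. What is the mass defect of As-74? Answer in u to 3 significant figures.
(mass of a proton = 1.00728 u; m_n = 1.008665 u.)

Z = 33, so N = A − Z = 74 − 33 = 41.
Mass of separated nucleons = 33(1.00728) + 41(1.008665) = 33.24024 + 41.355265 = 74.595505 u
Mass defect Δm = 74.595505 − 73.97541 = 0.620095 u

0.620 u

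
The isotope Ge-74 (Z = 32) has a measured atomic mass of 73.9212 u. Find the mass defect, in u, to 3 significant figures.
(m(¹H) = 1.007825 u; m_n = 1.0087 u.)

0.695 u

Z = 32, so N = A − Z = 74 − 32 = 42.
Mass of separated nucleons = 32(1.007825) + 42(1.0087) = 32.250400 + 42.3654 = 74.615800 u
Mass defect Δm = 74.615800 − 73.9212 = 0.694600 u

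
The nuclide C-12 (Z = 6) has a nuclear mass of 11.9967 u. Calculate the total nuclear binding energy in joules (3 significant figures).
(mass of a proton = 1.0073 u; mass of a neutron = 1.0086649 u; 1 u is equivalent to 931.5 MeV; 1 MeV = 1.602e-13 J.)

1.48e-11 J

The nucleus contains 6 protons and 12 − 6 = 6 neutrons.
Σm = 6·m_p + 6·m_n = 6.0438 + 6.0519894 = 12.0957894 u
Mass defect Δm = 12.0957894 − 11.9967 = 0.0990894 u
Binding energy = Δm·c² = 0.0990894 × 931.5 MeV/u = 92.3018 MeV
In joules: 92.3018 MeV × 1.602e-13 J/MeV = 1.4787e-11 J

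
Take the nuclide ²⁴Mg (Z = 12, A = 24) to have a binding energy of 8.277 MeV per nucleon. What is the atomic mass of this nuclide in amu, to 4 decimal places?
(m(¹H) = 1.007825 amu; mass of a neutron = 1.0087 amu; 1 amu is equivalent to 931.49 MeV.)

Total binding energy = 24 × 8.277 = 198.648 MeV
Mass defect = 198.648 MeV / (931.49 MeV/amu) = 0.213258 amu
Constituent mass = 12(1.007825) + 12(1.0087) = 24.198300 amu
Atomic mass = 24.198300 − 0.213258 = 23.985042 amu ≈ 23.9850 amu (to 4 decimal places)

23.9850 amu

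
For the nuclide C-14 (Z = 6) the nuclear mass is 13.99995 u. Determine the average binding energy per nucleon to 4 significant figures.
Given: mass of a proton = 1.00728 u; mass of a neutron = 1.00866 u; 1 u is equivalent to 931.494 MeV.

7.519 MeV/nucleon

Total constituent mass: 6 × 1.00728 + 8 × 1.00866 = 14.11296 u
The mass defect is 14.11296 − 13.99995 = 0.11301 u.
Converting to energy: 0.11301 u × 931.494 MeV/u = 105.268 MeV
Per nucleon: 105.268 / 14 = 7.519 MeV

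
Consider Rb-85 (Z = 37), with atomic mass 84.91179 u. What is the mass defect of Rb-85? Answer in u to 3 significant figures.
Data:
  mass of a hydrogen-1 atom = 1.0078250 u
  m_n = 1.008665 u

Z = 37, so N = A − Z = 85 − 37 = 48.
Σm = 37·m(¹H) + 48·m_n = 37.2895250 + 48.415920 = 85.7054450 u
Mass defect Δm = 85.7054450 − 84.91179 = 0.7936550 u

0.794 u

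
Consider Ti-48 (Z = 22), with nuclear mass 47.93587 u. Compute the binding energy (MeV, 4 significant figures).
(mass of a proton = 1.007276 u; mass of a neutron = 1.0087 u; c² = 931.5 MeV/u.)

Total constituent mass: 22 × 1.007276 + 26 × 1.0087 = 48.386272 u
The mass defect is 48.386272 − 47.93587 = 0.450402 u.
E_B = 0.450402 × 931.5 = 419.549 MeV

419.5 MeV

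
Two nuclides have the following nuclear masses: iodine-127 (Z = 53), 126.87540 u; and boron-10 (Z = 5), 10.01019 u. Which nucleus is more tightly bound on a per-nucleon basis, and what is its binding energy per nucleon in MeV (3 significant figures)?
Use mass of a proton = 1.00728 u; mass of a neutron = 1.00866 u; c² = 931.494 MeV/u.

iodine-127: Σm = 53(1.00728) + 74(1.00866) = 128.02668 u; Δm = 1.15128 u; E_B = 1072.4 MeV; E_B/A = 8.444 MeV
boron-10: Σm = 5(1.00728) + 5(1.00866) = 10.07970 u; Δm = 0.06951 u; E_B = 64.748 MeV; E_B/A = 6.4748 MeV
iodine-127 has the higher binding energy per nucleon, so it is the more tightly bound nucleus.

iodine-127; 8.44 MeV/nucleon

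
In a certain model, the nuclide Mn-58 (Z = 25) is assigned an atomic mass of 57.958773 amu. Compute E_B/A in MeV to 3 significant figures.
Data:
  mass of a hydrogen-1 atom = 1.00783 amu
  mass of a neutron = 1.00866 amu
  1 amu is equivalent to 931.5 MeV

Mass of separated nucleons = 25(1.00783) + 33(1.00866) = 25.19575 + 33.28578 = 58.48153 amu
The mass defect is 58.48153 − 57.958773 = 0.522757 amu.
Converting to energy: 0.522757 amu × 931.5 MeV/amu = 486.948 MeV
BE/A = 486.948 MeV / 58 = 8.396 MeV/nucleon

8.40 MeV/nucleon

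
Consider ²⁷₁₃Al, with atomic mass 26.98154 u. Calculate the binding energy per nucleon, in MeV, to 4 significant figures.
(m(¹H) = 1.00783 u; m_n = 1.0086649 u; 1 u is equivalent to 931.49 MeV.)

Z = 13, so N = A − Z = 27 − 13 = 14.
Mass of separated nucleons = 13(1.00783) + 14(1.0086649) = 13.10179 + 14.1213086 = 27.2230986 u
The mass defect is 27.2230986 − 26.98154 = 0.2415586 u.
E_B = 0.2415586 × 931.49 = 225.009 MeV
Per nucleon: 225.009 / 27 = 8.334 MeV

8.334 MeV/nucleon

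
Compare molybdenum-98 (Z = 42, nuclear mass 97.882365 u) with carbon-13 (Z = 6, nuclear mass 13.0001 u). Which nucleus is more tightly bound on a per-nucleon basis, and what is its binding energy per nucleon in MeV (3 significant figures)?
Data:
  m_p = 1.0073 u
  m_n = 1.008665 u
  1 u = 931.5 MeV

molybdenum-98; 8.64 MeV/nucleon

molybdenum-98: Σm = 42(1.0073) + 56(1.008665) = 98.791840 u; Δm = 0.909475 u; E_B = 847.18 MeV; E_B/A = 8.6447 MeV
carbon-13: Σm = 6(1.0073) + 7(1.008665) = 13.104455 u; Δm = 0.104355 u; E_B = 97.207 MeV; E_B/A = 7.477 MeV
molybdenum-98 has the higher binding energy per nucleon, so it is the more tightly bound nucleus.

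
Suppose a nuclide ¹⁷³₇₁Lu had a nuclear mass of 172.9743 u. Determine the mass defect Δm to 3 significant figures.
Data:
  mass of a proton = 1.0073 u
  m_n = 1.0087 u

Z = 71, so N = A − Z = 173 − 71 = 102.
Σm = 71·m_p + 102·m_n = 71.5183 + 102.8874 = 174.4057 u
Δm = 174.4057 − 172.9743 = 1.4314 u

1.43 u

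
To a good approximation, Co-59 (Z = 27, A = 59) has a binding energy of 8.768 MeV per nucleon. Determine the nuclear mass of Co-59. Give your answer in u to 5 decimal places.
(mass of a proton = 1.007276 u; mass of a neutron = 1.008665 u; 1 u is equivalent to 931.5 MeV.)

58.91838 u

Total binding energy = 59 × 8.768 = 517.312 MeV
Mass defect = 517.312 MeV / (931.5 MeV/u) = 0.5553537 u
Constituent mass = 27(1.007276) + 32(1.008665) = 59.473732 u
Nuclear mass = 59.473732 − 0.5553537 = 58.9183783 u ≈ 58.91838 u (to 5 decimal places)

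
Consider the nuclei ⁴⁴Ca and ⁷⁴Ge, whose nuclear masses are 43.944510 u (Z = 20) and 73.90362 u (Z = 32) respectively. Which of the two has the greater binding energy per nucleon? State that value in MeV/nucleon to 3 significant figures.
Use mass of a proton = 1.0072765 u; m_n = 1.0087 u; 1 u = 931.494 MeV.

⁷⁴Ge; 8.74 MeV/nucleon

⁴⁴Ca: Σm = 20(1.0072765) + 24(1.0087) = 44.3543300 u; Δm = 0.4098200 u; E_B = 381.74 MeV; E_B/A = 8.676 MeV
⁷⁴Ge: Σm = 32(1.0072765) + 42(1.0087) = 74.5982480 u; Δm = 0.6946280 u; E_B = 647.04 MeV; E_B/A = 8.744 MeV
⁷⁴Ge has the higher binding energy per nucleon, so it is the more tightly bound nucleus.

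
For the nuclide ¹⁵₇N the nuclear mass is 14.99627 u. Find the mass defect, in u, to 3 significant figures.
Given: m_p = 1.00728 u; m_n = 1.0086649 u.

0.124 u

Σm = 7·m_p + 8·m_n = 7.05096 + 8.0693192 = 15.1202792 u
The mass defect is 15.1202792 − 14.99627 = 0.1240092 u.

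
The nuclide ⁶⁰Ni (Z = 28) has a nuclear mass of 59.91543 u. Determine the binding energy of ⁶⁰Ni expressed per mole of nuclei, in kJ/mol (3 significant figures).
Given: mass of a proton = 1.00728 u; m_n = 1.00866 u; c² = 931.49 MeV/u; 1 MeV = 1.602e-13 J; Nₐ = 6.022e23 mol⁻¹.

5.08e+10 kJ/mol

Z = 28, so N = A − Z = 60 − 28 = 32.
Σm = 28·m_p + 32·m_n = 28.20384 + 32.27712 = 60.48096 u
The mass defect is 60.48096 − 59.91543 = 0.56553 u.
Converting to energy: 0.56553 u × 931.49 MeV/u = 526.786 MeV
Per nucleus in joules: 526.786 MeV × 1.602e-13 J/MeV = 8.4391e-11 J
Per mole: 8.4391e-11 J × 6.022e23 mol⁻¹ = 5.0820e+13 J/mol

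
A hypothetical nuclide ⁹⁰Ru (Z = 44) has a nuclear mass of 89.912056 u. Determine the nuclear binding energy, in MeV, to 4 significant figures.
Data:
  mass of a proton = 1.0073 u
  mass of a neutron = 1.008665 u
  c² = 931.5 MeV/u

Σm = 44·m_p + 46·m_n = 44.3212 + 46.398590 = 90.719790 u
The mass defect is 90.719790 − 89.912056 = 0.807734 u.
E_B = 0.807734 × 931.5 = 752.404 MeV

752.4 MeV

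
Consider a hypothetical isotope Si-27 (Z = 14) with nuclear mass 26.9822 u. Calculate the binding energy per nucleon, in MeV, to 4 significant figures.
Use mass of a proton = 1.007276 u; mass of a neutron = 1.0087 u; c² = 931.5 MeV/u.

Z = 14, so N = A − Z = 27 − 14 = 13.
Σm = 14·m_p + 13·m_n = 14.101864 + 13.1131 = 27.214964 u
Mass defect Δm = 27.214964 − 26.9822 = 0.232764 u
E_B = 0.232764 × 931.5 = 216.820 MeV
Per nucleon: 216.820 / 27 = 8.030 MeV

8.030 MeV/nucleon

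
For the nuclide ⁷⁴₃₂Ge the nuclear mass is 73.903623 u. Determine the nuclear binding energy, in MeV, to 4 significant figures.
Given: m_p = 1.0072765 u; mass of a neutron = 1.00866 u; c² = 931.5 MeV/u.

The nucleus contains 32 protons and 74 − 32 = 42 neutrons.
Total constituent mass: 32 × 1.0072765 + 42 × 1.00866 = 74.5965680 u
Δm = 74.5965680 − 73.903623 = 0.6929450 u
Binding energy = Δm·c² = 0.6929450 × 931.5 MeV/u = 645.478 MeV

645.5 MeV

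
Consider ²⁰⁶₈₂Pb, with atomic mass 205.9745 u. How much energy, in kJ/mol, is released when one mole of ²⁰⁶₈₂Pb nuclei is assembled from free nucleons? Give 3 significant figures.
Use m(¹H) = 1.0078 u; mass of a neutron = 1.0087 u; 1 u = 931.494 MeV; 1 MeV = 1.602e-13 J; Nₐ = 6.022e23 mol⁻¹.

1.57e+11 kJ/mol

The nucleus contains 82 protons and 206 − 82 = 124 neutrons.
Mass of separated nucleons = 82(1.0078) + 124(1.0087) = 82.6396 + 125.0788 = 207.7184 u
The mass defect is 207.7184 − 205.9745 = 1.7439 u.
Binding energy = Δm·c² = 1.7439 × 931.494 MeV/u = 1624.43 MeV
Per nucleus in joules: 1624.43 MeV × 1.602e-13 J/MeV = 2.6023e-10 J
Per mole: 2.6023e-10 J × 6.022e23 mol⁻¹ = 1.5671e+14 J/mol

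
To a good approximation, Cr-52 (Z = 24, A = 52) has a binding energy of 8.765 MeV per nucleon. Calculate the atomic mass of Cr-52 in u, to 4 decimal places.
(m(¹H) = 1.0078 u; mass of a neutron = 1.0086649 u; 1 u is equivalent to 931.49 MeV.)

51.9405 u

Total binding energy = 52 × 8.765 = 455.780 MeV
Mass defect = 455.780 MeV / (931.49 MeV/u) = 0.489302 u
Constituent mass = 24(1.0078) + 28(1.0086649) = 52.4298172 u
Atomic mass = 52.4298172 − 0.489302 = 51.9405152 u ≈ 51.9405 u (to 4 decimal places)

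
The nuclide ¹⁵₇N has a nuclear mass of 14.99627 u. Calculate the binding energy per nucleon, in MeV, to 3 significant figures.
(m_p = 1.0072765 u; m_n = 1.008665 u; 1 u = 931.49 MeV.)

7.70 MeV/nucleon

Σm = 7·m_p + 8·m_n = 7.0509355 + 8.069320 = 15.1202555 u
The mass defect is 15.1202555 − 14.99627 = 0.1239855 u.
Binding energy = Δm·c² = 0.1239855 × 931.49 MeV/u = 115.491 MeV
Per nucleon: 115.491 / 15 = 7.699 MeV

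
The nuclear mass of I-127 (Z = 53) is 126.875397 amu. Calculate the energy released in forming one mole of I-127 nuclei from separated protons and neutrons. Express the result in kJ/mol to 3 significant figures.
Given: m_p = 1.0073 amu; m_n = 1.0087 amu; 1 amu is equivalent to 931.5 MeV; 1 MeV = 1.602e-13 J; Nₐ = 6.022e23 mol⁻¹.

The nucleus contains 53 protons and 127 − 53 = 74 neutrons.
Σm = 53·m_p + 74·m_n = 53.3869 + 74.6438 = 128.0307 amu
The mass defect is 128.0307 − 126.875397 = 1.155303 amu.
Converting to energy: 1.155303 amu × 931.5 MeV/amu = 1076.16 MeV
Per nucleus in joules: 1076.16 MeV × 1.602e-13 J/MeV = 1.7240e-10 J
Per mole: 1.7240e-10 J × 6.022e23 mol⁻¹ = 1.0382e+14 J/mol

1.04e+11 kJ/mol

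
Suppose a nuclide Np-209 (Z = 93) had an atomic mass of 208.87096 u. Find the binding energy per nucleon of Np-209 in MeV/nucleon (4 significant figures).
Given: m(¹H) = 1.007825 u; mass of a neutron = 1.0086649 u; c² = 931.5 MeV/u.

8.298 MeV/nucleon

Σm = 93·m(¹H) + 116·m_n = 93.727725 + 117.0051284 = 210.7328534 u
Δm = 210.7328534 − 208.87096 = 1.8618934 u
Binding energy = Δm·c² = 1.8618934 × 931.5 MeV/u = 1734.35 MeV
BE/A = 1734.35 MeV / 209 = 8.298 MeV/nucleon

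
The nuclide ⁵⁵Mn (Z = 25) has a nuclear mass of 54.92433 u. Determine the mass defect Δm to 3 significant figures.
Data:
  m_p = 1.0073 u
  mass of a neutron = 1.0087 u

The nucleus contains 25 protons and 55 − 25 = 30 neutrons.
Σm = 25·m_p + 30·m_n = 25.1825 + 30.2610 = 55.4435 u
Δm = 55.4435 − 54.92433 = 0.51917 u

0.519 u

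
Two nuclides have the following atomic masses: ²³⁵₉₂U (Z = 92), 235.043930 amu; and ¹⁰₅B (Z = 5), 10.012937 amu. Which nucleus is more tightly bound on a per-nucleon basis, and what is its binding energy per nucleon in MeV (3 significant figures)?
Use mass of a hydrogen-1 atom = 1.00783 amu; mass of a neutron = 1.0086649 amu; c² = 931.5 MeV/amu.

²³⁵₉₂U: Σm = 92(1.00783) + 143(1.0086649) = 236.9594407 amu; Δm = 1.9155107 amu; E_B = 1784.3 MeV; E_B/A = 7.593 MeV
¹⁰₅B: Σm = 5(1.00783) + 5(1.0086649) = 10.0824745 amu; Δm = 0.0695375 amu; E_B = 64.774 MeV; E_B/A = 6.477 MeV
²³⁵₉₂U has the higher binding energy per nucleon, so it is the more tightly bound nucleus.

²³⁵₉₂U; 7.59 MeV/nucleon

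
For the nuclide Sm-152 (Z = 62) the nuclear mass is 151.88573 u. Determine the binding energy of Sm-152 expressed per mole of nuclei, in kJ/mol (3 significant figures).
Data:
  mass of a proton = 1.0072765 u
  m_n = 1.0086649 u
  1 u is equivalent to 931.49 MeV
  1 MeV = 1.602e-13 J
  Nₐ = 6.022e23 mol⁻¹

Z = 62, so N = A − Z = 152 − 62 = 90.
Mass of separated nucleons = 62(1.0072765) + 90(1.0086649) = 62.4511430 + 90.7798410 = 153.2309840 u
Δm = 153.2309840 − 151.88573 = 1.3452540 u
Binding energy = Δm·c² = 1.3452540 × 931.49 MeV/u = 1253.09 MeV
Per nucleus in joules: 1253.09 MeV × 1.602e-13 J/MeV = 2.0075e-10 J
Per mole: 2.0075e-10 J × 6.022e23 mol⁻¹ = 1.2089e+14 J/mol

1.21e+11 kJ/mol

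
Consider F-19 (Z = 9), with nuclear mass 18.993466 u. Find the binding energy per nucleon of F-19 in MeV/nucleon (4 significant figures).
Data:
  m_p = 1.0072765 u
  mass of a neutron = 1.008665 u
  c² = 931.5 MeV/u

7.779 MeV/nucleon

With 9 protons and 10 neutrons (A = 19):
Total constituent mass: 9 × 1.0072765 + 10 × 1.008665 = 19.1521385 u
The mass defect is 19.1521385 − 18.993466 = 0.1586725 u.
Binding energy = Δm·c² = 0.1586725 × 931.5 MeV/u = 147.803 MeV
Dividing by A = 19 gives 7.779 MeV per nucleon.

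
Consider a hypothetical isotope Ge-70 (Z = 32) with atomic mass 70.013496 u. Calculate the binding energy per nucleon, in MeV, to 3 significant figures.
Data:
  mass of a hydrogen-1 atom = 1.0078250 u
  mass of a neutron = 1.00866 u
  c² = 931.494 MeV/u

Mass of separated nucleons = 32(1.0078250) + 38(1.00866) = 32.2504000 + 38.32908 = 70.5794800 u
Mass defect Δm = 70.5794800 − 70.013496 = 0.5659840 u
Converting to energy: 0.5659840 u × 931.494 MeV/u = 527.211 MeV
Dividing by A = 70 gives 7.532 MeV per nucleon.

7.53 MeV/nucleon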